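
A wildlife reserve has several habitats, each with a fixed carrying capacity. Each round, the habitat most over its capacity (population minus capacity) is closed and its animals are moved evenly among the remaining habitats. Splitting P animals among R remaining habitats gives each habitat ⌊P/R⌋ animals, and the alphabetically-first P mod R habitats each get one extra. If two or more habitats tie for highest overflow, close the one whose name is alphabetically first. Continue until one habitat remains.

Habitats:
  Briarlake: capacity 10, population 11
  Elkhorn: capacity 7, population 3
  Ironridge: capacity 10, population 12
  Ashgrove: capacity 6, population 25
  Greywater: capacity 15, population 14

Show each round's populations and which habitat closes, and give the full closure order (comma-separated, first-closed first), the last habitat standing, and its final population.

Round 1: Ashgrove=25 Briarlake=11 Elkhorn=3 Greywater=14 Ironridge=12 → close Ashgrove (overflow 19)
  25÷4 = 6 each, +1 to first 1
Round 2: Briarlake=18 Elkhorn=9 Greywater=20 Ironridge=18 → close Briarlake (overflow 8)
  18÷3 = 6 each, +1 to first 0
Round 3: Elkhorn=15 Greywater=26 Ironridge=24 → close Ironridge (overflow 14)
  24÷2 = 12 each, +1 to first 0
Round 4: Elkhorn=27 Greywater=38 → close Greywater (overflow 23)
  38÷1 = 38 each, +1 to first 0

Closure order: Ashgrove, Briarlake, Ironridge, Greywater
Last habitat: Elkhorn with 65 animals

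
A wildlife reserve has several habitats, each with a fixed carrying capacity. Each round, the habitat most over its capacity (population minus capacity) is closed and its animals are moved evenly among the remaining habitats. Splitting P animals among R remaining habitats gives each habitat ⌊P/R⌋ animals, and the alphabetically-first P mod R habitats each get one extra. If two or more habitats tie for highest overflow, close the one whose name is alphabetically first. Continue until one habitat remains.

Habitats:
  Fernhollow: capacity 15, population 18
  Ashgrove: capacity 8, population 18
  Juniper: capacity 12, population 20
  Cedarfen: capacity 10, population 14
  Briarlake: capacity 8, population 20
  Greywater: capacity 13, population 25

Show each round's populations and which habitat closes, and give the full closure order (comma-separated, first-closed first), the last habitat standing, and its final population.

Closure order: Briarlake, Greywater, Ashgrove, Juniper, Cedarfen
Last habitat: Fernhollow with 115 animals

Round 1: Ashgrove=18 Briarlake=20 Cedarfen=14 Fernhollow=18 Greywater=25 Juniper=20 → close Briarlake (overflow 12)
  20÷5 = 4 each, +1 to first 0
Round 2: Ashgrove=22 Cedarfen=18 Fernhollow=22 Greywater=29 Juniper=24 → close Greywater (overflow 16)
  29÷4 = 7 each, +1 to first 1
Round 3: Ashgrove=30 Cedarfen=25 Fernhollow=29 Juniper=31 → close Ashgrove (overflow 22)
  30÷3 = 10 each, +1 to first 0
Round 4: Cedarfen=35 Fernhollow=39 Juniper=41 → close Juniper (overflow 29)
  41÷2 = 20 each, +1 to first 1
Round 5: Cedarfen=56 Fernhollow=59 → close Cedarfen (overflow 46)
  56÷1 = 56 each, +1 to first 0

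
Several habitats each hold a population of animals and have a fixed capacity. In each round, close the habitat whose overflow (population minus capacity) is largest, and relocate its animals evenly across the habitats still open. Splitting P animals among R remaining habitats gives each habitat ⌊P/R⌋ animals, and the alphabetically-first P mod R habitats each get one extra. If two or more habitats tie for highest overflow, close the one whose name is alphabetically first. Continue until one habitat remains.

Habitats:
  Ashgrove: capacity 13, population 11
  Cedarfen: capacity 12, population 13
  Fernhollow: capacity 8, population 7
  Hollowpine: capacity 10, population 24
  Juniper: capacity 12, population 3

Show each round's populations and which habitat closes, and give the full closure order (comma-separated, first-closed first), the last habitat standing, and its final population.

Round 1: Ashgrove=11 Cedarfen=13 Fernhollow=7 Hollowpine=24 Juniper=3 → close Hollowpine (overflow 14)
  24÷4 = 6 each, +1 to first 0
Round 2: Ashgrove=17 Cedarfen=19 Fernhollow=13 Juniper=9 → close Cedarfen (overflow 7)
  19÷3 = 6 each, +1 to first 1
Round 3: Ashgrove=24 Fernhollow=19 Juniper=15 → close Ashgrove (overflow 11)
  24÷2 = 12 each, +1 to first 0
Round 4: Fernhollow=31 Juniper=27 → close Fernhollow (overflow 23)
  31÷1 = 31 each, +1 to first 0

Closure order: Hollowpine, Cedarfen, Ashgrove, Fernhollow
Last habitat: Juniper with 58 animals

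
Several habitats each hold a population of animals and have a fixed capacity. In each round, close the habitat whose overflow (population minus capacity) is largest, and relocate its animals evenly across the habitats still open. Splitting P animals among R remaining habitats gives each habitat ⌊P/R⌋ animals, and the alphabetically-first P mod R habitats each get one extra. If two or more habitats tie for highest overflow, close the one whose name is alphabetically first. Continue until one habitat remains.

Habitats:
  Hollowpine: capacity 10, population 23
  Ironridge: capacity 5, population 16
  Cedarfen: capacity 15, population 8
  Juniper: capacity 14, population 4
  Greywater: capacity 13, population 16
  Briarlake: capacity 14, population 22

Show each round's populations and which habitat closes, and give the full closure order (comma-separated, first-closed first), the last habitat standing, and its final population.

Round 1: Briarlake=22 Cedarfen=8 Greywater=16 Hollowpine=23 Ironridge=16 Juniper=4 → close Hollowpine (overflow 13)
  23÷5 = 4 each, +1 to first 3
Round 2: Briarlake=27 Cedarfen=13 Greywater=21 Ironridge=20 Juniper=8 → close Ironridge (overflow 15)
  20÷4 = 5 each, +1 to first 0
Round 3: Briarlake=32 Cedarfen=18 Greywater=26 Juniper=13 → close Briarlake (overflow 18)
  32÷3 = 10 each, +1 to first 2
Round 4: Cedarfen=29 Greywater=37 Juniper=23 → close Greywater (overflow 24)
  37÷2 = 18 each, +1 to first 1
Round 5: Cedarfen=48 Juniper=41 → close Cedarfen (overflow 33)
  48÷1 = 48 each, +1 to first 0

Closure order: Hollowpine, Ironridge, Briarlake, Greywater, Cedarfen
Last habitat: Juniper with 89 animals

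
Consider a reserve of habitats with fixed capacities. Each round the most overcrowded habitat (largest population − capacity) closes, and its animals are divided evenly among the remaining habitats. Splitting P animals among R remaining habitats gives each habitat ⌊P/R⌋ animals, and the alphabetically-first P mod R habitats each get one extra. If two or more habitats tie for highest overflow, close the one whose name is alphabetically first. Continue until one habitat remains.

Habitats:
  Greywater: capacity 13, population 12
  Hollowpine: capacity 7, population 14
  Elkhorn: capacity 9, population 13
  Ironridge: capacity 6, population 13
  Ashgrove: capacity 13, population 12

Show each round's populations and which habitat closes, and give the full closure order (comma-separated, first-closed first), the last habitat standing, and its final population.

Closure order: Hollowpine, Ironridge, Elkhorn, Ashgrove
Last habitat: Greywater with 64 animals

Round 1: Ashgrove=12 Elkhorn=13 Greywater=12 Hollowpine=14 Ironridge=13 → close Hollowpine (overflow 7)
  14÷4 = 3 each, +1 to first 2
Round 2: Ashgrove=16 Elkhorn=17 Greywater=15 Ironridge=16 → close Ironridge (overflow 10)
  16÷3 = 5 each, +1 to first 1
Round 3: Ashgrove=22 Elkhorn=22 Greywater=20 → close Elkhorn (overflow 13)
  22÷2 = 11 each, +1 to first 0
Round 4: Ashgrove=33 Greywater=31 → close Ashgrove (overflow 20)
  33÷1 = 33 each, +1 to first 0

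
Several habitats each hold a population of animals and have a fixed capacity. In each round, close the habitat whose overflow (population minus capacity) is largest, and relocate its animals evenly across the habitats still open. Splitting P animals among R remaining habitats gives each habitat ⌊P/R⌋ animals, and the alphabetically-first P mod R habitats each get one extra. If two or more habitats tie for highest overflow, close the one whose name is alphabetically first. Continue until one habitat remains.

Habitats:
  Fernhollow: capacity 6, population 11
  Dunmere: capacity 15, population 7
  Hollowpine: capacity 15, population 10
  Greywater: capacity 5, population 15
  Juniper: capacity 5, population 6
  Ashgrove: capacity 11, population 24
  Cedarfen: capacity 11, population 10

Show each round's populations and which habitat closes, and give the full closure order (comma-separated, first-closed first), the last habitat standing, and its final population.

Round 1: Ashgrove=24 Cedarfen=10 Dunmere=7 Fernhollow=11 Greywater=15 Hollowpine=10 Juniper=6 → close Ashgrove (overflow 13)
  24÷6 = 4 each, +1 to first 0
Round 2: Cedarfen=14 Dunmere=11 Fernhollow=15 Greywater=19 Hollowpine=14 Juniper=10 → close Greywater (overflow 14)
  19÷5 = 3 each, +1 to first 4
Round 3: Cedarfen=18 Dunmere=15 Fernhollow=19 Hollowpine=18 Juniper=13 → close Fernhollow (overflow 13)
  19÷4 = 4 each, +1 to first 3
Round 4: Cedarfen=23 Dunmere=20 Hollowpine=23 Juniper=17 → close Cedarfen (overflow 12)
  23÷3 = 7 each, +1 to first 2
Round 5: Dunmere=28 Hollowpine=31 Juniper=24 → close Juniper (overflow 19)
  24÷2 = 12 each, +1 to first 0
Round 6: Dunmere=40 Hollowpine=43 → close Hollowpine (overflow 28)
  43÷1 = 43 each, +1 to first 0

Closure order: Ashgrove, Greywater, Fernhollow, Cedarfen, Juniper, Hollowpine
Last habitat: Dunmere with 83 animals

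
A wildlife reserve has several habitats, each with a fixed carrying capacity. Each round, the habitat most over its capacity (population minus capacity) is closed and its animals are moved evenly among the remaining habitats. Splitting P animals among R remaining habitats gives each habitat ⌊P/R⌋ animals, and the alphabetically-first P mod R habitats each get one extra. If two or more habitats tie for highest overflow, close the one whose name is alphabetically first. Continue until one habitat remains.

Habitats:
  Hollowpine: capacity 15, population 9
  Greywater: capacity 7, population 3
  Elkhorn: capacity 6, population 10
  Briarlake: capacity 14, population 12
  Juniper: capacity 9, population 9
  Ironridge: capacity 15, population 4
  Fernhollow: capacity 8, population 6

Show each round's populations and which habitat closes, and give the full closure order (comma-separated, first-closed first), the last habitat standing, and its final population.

Closure order: Elkhorn, Juniper, Briarlake, Fernhollow, Greywater, Hollowpine
Last habitat: Ironridge with 53 animals

Round 1: Briarlake=12 Elkhorn=10 Fernhollow=6 Greywater=3 Hollowpine=9 Ironridge=4 Juniper=9 → close Elkhorn (overflow 4)
  10÷6 = 1 each, +1 to first 4
Round 2: Briarlake=14 Fernhollow=8 Greywater=5 Hollowpine=11 Ironridge=5 Juniper=10 → close Juniper (overflow 1)
  10÷5 = 2 each, +1 to first 0
Round 3: Briarlake=16 Fernhollow=10 Greywater=7 Hollowpine=13 Ironridge=7 → close Briarlake (overflow 2)
  16÷4 = 4 each, +1 to first 0
Round 4: Fernhollow=14 Greywater=11 Hollowpine=17 Ironridge=11 → close Fernhollow (overflow 6)
  14÷3 = 4 each, +1 to first 2
Round 5: Greywater=16 Hollowpine=22 Ironridge=15 → close Greywater (overflow 9)
  16÷2 = 8 each, +1 to first 0
Round 6: Hollowpine=30 Ironridge=23 → close Hollowpine (overflow 15)
  30÷1 = 30 each, +1 to first 0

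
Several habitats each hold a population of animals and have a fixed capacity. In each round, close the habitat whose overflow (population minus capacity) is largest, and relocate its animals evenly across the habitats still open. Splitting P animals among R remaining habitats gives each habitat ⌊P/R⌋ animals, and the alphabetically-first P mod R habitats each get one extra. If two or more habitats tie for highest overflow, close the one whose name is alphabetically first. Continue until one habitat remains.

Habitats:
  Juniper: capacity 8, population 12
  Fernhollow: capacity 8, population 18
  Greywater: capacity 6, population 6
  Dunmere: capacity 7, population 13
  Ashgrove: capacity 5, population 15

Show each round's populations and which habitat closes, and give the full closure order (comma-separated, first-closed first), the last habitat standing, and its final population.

Round 1: Ashgrove=15 Dunmere=13 Fernhollow=18 Greywater=6 Juniper=12 → close Ashgrove (overflow 10)
  15÷4 = 3 each, +1 to first 3
Round 2: Dunmere=17 Fernhollow=22 Greywater=10 Juniper=15 → close Fernhollow (overflow 14)
  22÷3 = 7 each, +1 to first 1
Round 3: Dunmere=25 Greywater=17 Juniper=22 → close Dunmere (overflow 18)
  25÷2 = 12 each, +1 to first 1
Round 4: Greywater=30 Juniper=34 → close Juniper (overflow 26)
  34÷1 = 34 each, +1 to first 0

Closure order: Ashgrove, Fernhollow, Dunmere, Juniper
Last habitat: Greywater with 64 animals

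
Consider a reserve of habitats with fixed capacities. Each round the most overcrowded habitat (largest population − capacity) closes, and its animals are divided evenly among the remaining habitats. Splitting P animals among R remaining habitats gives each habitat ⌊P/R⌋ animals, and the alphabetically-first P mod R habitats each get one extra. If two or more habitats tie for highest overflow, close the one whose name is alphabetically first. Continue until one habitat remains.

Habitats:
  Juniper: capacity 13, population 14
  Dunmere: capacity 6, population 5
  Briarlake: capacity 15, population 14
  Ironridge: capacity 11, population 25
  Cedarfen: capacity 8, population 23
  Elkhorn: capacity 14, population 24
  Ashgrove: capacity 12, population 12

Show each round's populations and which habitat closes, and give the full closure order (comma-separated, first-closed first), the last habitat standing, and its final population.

Closure order: Cedarfen, Ironridge, Elkhorn, Ashgrove, Briarlake, Dunmere
Last habitat: Juniper with 117 animals

Round 1: Ashgrove=12 Briarlake=14 Cedarfen=23 Dunmere=5 Elkhorn=24 Ironridge=25 Juniper=14 → close Cedarfen (overflow 15)
  23÷6 = 3 each, +1 to first 5
Round 2: Ashgrove=16 Briarlake=18 Dunmere=9 Elkhorn=28 Ironridge=29 Juniper=17 → close Ironridge (overflow 18)
  29÷5 = 5 each, +1 to first 4
Round 3: Ashgrove=22 Briarlake=24 Dunmere=15 Elkhorn=34 Juniper=22 → close Elkhorn (overflow 20)
  34÷4 = 8 each, +1 to first 2
Round 4: Ashgrove=31 Briarlake=33 Dunmere=23 Juniper=30 → close Ashgrove (overflow 19)
  31÷3 = 10 each, +1 to first 1
Round 5: Briarlake=44 Dunmere=33 Juniper=40 → close Briarlake (overflow 29)
  44÷2 = 22 each, +1 to first 0
Round 6: Dunmere=55 Juniper=62 → close Dunmere (overflow 49)
  55÷1 = 55 each, +1 to first 0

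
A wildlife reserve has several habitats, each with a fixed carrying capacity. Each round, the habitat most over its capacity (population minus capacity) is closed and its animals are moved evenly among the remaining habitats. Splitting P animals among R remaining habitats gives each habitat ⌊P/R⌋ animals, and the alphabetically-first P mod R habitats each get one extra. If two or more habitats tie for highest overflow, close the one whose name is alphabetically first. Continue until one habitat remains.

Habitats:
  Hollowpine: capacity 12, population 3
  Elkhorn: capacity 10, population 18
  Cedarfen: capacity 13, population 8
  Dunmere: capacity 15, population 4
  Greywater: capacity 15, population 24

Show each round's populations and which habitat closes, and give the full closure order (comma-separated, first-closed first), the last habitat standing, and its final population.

Closure order: Greywater, Elkhorn, Cedarfen, Hollowpine
Last habitat: Dunmere with 57 animals

Round 1: Cedarfen=8 Dunmere=4 Elkhorn=18 Greywater=24 Hollowpine=3 → close Greywater (overflow 9)
  24÷4 = 6 each, +1 to first 0
Round 2: Cedarfen=14 Dunmere=10 Elkhorn=24 Hollowpine=9 → close Elkhorn (overflow 14)
  24÷3 = 8 each, +1 to first 0
Round 3: Cedarfen=22 Dunmere=18 Hollowpine=17 → close Cedarfen (overflow 9)
  22÷2 = 11 each, +1 to first 0
Round 4: Dunmere=29 Hollowpine=28 → close Hollowpine (overflow 16)
  28÷1 = 28 each, +1 to first 0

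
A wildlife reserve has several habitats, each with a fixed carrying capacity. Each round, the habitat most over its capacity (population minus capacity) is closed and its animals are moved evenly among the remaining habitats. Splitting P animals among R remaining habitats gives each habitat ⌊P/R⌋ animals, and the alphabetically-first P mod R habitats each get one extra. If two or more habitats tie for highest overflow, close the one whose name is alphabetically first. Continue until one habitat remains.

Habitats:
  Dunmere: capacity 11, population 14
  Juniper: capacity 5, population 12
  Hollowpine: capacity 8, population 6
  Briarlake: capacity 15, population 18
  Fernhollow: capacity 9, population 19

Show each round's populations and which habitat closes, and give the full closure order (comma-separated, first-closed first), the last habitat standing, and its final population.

Round 1: Briarlake=18 Dunmere=14 Fernhollow=19 Hollowpine=6 Juniper=12 → close Fernhollow (overflow 10)
  19÷4 = 4 each, +1 to first 3
Round 2: Briarlake=23 Dunmere=19 Hollowpine=11 Juniper=16 → close Juniper (overflow 11)
  16÷3 = 5 each, +1 to first 1
Round 3: Briarlake=29 Dunmere=24 Hollowpine=16 → close Briarlake (overflow 14)
  29÷2 = 14 each, +1 to first 1
Round 4: Dunmere=39 Hollowpine=30 → close Dunmere (overflow 28)
  39÷1 = 39 each, +1 to first 0

Closure order: Fernhollow, Juniper, Briarlake, Dunmere
Last habitat: Hollowpine with 69 animals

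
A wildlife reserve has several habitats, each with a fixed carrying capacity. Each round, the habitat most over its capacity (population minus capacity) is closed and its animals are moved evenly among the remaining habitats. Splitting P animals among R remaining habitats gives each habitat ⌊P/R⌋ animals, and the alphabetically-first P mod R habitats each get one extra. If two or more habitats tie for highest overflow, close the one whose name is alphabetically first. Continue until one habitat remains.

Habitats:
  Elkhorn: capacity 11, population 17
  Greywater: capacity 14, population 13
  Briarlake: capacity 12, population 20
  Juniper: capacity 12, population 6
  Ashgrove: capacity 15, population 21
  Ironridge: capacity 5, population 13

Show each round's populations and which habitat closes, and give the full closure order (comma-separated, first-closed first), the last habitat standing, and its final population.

Closure order: Briarlake, Ironridge, Ashgrove, Elkhorn, Greywater
Last habitat: Juniper with 90 animals

Round 1: Ashgrove=21 Briarlake=20 Elkhorn=17 Greywater=13 Ironridge=13 Juniper=6 → close Briarlake (overflow 8)
  20÷5 = 4 each, +1 to first 0
Round 2: Ashgrove=25 Elkhorn=21 Greywater=17 Ironridge=17 Juniper=10 → close Ironridge (overflow 12)
  17÷4 = 4 each, +1 to first 1
Round 3: Ashgrove=30 Elkhorn=25 Greywater=21 Juniper=14 → close Ashgrove (overflow 15)
  30÷3 = 10 each, +1 to first 0
Round 4: Elkhorn=35 Greywater=31 Juniper=24 → close Elkhorn (overflow 24)
  35÷2 = 17 each, +1 to first 1
Round 5: Greywater=49 Juniper=41 → close Greywater (overflow 35)
  49÷1 = 49 each, +1 to first 0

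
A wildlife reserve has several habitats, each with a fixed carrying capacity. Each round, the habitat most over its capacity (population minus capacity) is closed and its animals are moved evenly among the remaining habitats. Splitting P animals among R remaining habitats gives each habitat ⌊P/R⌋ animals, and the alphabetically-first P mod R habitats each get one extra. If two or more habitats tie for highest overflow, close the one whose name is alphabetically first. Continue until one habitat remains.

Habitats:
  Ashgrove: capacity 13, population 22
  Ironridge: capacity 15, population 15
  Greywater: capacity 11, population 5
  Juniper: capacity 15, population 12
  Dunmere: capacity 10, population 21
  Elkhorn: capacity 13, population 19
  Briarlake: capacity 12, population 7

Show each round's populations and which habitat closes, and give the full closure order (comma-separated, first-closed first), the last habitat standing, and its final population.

Round 1: Ashgrove=22 Briarlake=7 Dunmere=21 Elkhorn=19 Greywater=5 Ironridge=15 Juniper=12 → close Dunmere (overflow 11)
  21÷6 = 3 each, +1 to first 3
Round 2: Ashgrove=26 Briarlake=11 Elkhorn=23 Greywater=8 Ironridge=18 Juniper=15 → close Ashgrove (overflow 13)
  26÷5 = 5 each, +1 to first 1
Round 3: Briarlake=17 Elkhorn=28 Greywater=13 Ironridge=23 Juniper=20 → close Elkhorn (overflow 15)
  28÷4 = 7 each, +1 to first 0
Round 4: Briarlake=24 Greywater=20 Ironridge=30 Juniper=27 → close Ironridge (overflow 15)
  30÷3 = 10 each, +1 to first 0
Round 5: Briarlake=34 Greywater=30 Juniper=37 → close Briarlake (overflow 22)
  34÷2 = 17 each, +1 to first 0
Round 6: Greywater=47 Juniper=54 → close Juniper (overflow 39)
  54÷1 = 54 each, +1 to first 0

Closure order: Dunmere, Ashgrove, Elkhorn, Ironridge, Briarlake, Juniper
Last habitat: Greywater with 101 animals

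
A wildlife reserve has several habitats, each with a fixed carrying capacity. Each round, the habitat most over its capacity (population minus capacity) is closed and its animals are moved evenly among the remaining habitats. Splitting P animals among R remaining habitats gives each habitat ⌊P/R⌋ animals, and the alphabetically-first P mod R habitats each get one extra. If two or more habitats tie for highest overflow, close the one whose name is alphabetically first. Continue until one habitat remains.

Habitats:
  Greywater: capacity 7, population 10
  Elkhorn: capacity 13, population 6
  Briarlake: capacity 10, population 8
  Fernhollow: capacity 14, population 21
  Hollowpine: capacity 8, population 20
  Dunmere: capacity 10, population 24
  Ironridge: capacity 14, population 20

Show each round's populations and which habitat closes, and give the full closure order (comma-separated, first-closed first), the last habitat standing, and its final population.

Round 1: Briarlake=8 Dunmere=24 Elkhorn=6 Fernhollow=21 Greywater=10 Hollowpine=20 Ironridge=20 → close Dunmere (overflow 14)
  24÷6 = 4 each, +1 to first 0
Round 2: Briarlake=12 Elkhorn=10 Fernhollow=25 Greywater=14 Hollowpine=24 Ironridge=24 → close Hollowpine (overflow 16)
  24÷5 = 4 each, +1 to first 4
Round 3: Briarlake=17 Elkhorn=15 Fernhollow=30 Greywater=19 Ironridge=28 → close Fernhollow (overflow 16)
  30÷4 = 7 each, +1 to first 2
Round 4: Briarlake=25 Elkhorn=23 Greywater=26 Ironridge=35 → close Ironridge (overflow 21)
  35÷3 = 11 each, +1 to first 2
Round 5: Briarlake=37 Elkhorn=35 Greywater=37 → close Greywater (overflow 30)
  37÷2 = 18 each, +1 to first 1
Round 6: Briarlake=56 Elkhorn=53 → close Briarlake (overflow 46)
  56÷1 = 56 each, +1 to first 0

Closure order: Dunmere, Hollowpine, Fernhollow, Ironridge, Greywater, Briarlake
Last habitat: Elkhorn with 109 animals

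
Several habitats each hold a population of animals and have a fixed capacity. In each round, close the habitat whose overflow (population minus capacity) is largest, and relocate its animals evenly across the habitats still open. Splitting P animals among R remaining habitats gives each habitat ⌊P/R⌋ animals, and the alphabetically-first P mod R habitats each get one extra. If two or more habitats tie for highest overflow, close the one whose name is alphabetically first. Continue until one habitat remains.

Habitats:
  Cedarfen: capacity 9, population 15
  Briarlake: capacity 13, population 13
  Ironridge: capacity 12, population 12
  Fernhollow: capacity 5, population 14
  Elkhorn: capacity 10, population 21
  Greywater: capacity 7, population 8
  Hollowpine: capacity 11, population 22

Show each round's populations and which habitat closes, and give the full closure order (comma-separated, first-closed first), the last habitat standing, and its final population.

Round 1: Briarlake=13 Cedarfen=15 Elkhorn=21 Fernhollow=14 Greywater=8 Hollowpine=22 Ironridge=12 → close Elkhorn (overflow 11)
  21÷6 = 3 each, +1 to first 3
Round 2: Briarlake=17 Cedarfen=19 Fernhollow=18 Greywater=11 Hollowpine=25 Ironridge=15 → close Hollowpine (overflow 14)
  25÷5 = 5 each, +1 to first 0
Round 3: Briarlake=22 Cedarfen=24 Fernhollow=23 Greywater=16 Ironridge=20 → close Fernhollow (overflow 18)
  23÷4 = 5 each, +1 to first 3
Round 4: Briarlake=28 Cedarfen=30 Greywater=22 Ironridge=25 → close Cedarfen (overflow 21)
  30÷3 = 10 each, +1 to first 0
Round 5: Briarlake=38 Greywater=32 Ironridge=35 → close Briarlake (overflow 25)
  38÷2 = 19 each, +1 to first 0
Round 6: Greywater=51 Ironridge=54 → close Greywater (overflow 44)
  51÷1 = 51 each, +1 to first 0

Closure order: Elkhorn, Hollowpine, Fernhollow, Cedarfen, Briarlake, Greywater
Last habitat: Ironridge with 105 animals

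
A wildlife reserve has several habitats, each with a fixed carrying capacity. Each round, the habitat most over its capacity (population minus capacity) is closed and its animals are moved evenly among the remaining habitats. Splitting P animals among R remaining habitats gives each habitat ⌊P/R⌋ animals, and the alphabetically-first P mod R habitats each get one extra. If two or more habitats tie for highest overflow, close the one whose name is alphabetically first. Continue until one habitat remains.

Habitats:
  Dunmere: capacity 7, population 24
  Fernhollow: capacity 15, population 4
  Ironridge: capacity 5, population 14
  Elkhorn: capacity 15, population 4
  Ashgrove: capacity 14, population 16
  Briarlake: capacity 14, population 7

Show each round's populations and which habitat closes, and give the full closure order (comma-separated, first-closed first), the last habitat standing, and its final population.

Closure order: Dunmere, Ironridge, Ashgrove, Briarlake, Elkhorn
Last habitat: Fernhollow with 69 animals

Round 1: Ashgrove=16 Briarlake=7 Dunmere=24 Elkhorn=4 Fernhollow=4 Ironridge=14 → close Dunmere (overflow 17)
  24÷5 = 4 each, +1 to first 4
Round 2: Ashgrove=21 Briarlake=12 Elkhorn=9 Fernhollow=9 Ironridge=18 → close Ironridge (overflow 13)
  18÷4 = 4 each, +1 to first 2
Round 3: Ashgrove=26 Briarlake=17 Elkhorn=13 Fernhollow=13 → close Ashgrove (overflow 12)
  26÷3 = 8 each, +1 to first 2
Round 4: Briarlake=26 Elkhorn=22 Fernhollow=21 → close Briarlake (overflow 12)
  26÷2 = 13 each, +1 to first 0
Round 5: Elkhorn=35 Fernhollow=34 → close Elkhorn (overflow 20)
  35÷1 = 35 each, +1 to first 0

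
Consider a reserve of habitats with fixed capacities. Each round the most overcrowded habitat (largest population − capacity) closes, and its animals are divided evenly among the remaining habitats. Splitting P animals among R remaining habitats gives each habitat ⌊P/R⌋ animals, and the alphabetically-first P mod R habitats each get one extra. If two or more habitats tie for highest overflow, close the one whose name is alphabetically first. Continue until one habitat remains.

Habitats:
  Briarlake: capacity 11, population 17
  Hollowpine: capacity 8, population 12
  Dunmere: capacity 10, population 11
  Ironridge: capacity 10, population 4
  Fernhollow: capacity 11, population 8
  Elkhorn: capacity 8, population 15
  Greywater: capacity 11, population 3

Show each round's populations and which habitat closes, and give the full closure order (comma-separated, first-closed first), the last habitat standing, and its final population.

Closure order: Elkhorn, Briarlake, Hollowpine, Dunmere, Fernhollow, Ironridge
Last habitat: Greywater with 70 animals

Round 1: Briarlake=17 Dunmere=11 Elkhorn=15 Fernhollow=8 Greywater=3 Hollowpine=12 Ironridge=4 → close Elkhorn (overflow 7)
  15÷6 = 2 each, +1 to first 3
Round 2: Briarlake=20 Dunmere=14 Fernhollow=11 Greywater=5 Hollowpine=14 Ironridge=6 → close Briarlake (overflow 9)
  20÷5 = 4 each, +1 to first 0
Round 3: Dunmere=18 Fernhollow=15 Greywater=9 Hollowpine=18 Ironridge=10 → close Hollowpine (overflow 10)
  18÷4 = 4 each, +1 to first 2
Round 4: Dunmere=23 Fernhollow=20 Greywater=13 Ironridge=14 → close Dunmere (overflow 13)
  23÷3 = 7 each, +1 to first 2
Round 5: Fernhollow=28 Greywater=21 Ironridge=21 → close Fernhollow (overflow 17)
  28÷2 = 14 each, +1 to first 0
Round 6: Greywater=35 Ironridge=35 → close Ironridge (overflow 25)
  35÷1 = 35 each, +1 to first 0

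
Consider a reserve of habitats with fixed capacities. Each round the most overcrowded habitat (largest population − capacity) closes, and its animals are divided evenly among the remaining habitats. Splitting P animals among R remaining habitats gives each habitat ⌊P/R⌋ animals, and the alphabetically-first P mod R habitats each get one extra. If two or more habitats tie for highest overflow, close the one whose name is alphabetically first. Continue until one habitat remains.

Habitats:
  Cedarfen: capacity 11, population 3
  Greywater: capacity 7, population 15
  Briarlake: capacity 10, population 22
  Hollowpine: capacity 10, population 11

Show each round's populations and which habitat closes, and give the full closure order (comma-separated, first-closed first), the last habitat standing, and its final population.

Round 1: Briarlake=22 Cedarfen=3 Greywater=15 Hollowpine=11 → close Briarlake (overflow 12)
  22÷3 = 7 each, +1 to first 1
Round 2: Cedarfen=11 Greywater=22 Hollowpine=18 → close Greywater (overflow 15)
  22÷2 = 11 each, +1 to first 0
Round 3: Cedarfen=22 Hollowpine=29 → close Hollowpine (overflow 19)
  29÷1 = 29 each, +1 to first 0

Closure order: Briarlake, Greywater, Hollowpine
Last habitat: Cedarfen with 51 animals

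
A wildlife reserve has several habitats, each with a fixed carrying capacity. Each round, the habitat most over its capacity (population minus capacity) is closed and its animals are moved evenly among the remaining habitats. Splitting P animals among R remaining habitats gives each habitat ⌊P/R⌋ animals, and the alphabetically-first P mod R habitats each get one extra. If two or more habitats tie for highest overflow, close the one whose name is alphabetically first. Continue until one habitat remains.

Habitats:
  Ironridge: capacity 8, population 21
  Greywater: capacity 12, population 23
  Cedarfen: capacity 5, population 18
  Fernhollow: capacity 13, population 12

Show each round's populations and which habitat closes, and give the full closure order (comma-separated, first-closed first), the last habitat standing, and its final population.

Round 1: Cedarfen=18 Fernhollow=12 Greywater=23 Ironridge=21 → close Cedarfen (overflow 13)
  18÷3 = 6 each, +1 to first 0
Round 2: Fernhollow=18 Greywater=29 Ironridge=27 → close Ironridge (overflow 19)
  27÷2 = 13 each, +1 to first 1
Round 3: Fernhollow=32 Greywater=42 → close Greywater (overflow 30)
  42÷1 = 42 each, +1 to first 0

Closure order: Cedarfen, Ironridge, Greywater
Last habitat: Fernhollow with 74 animals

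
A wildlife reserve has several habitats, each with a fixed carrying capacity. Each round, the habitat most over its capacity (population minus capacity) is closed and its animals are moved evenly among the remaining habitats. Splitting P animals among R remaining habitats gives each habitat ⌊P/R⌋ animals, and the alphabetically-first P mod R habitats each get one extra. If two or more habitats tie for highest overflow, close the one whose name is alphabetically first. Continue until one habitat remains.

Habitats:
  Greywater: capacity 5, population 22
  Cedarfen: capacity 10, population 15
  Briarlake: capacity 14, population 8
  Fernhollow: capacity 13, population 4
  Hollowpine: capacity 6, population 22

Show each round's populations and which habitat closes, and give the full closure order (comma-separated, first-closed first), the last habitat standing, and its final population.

Closure order: Greywater, Hollowpine, Cedarfen, Briarlake
Last habitat: Fernhollow with 71 animals

Round 1: Briarlake=8 Cedarfen=15 Fernhollow=4 Greywater=22 Hollowpine=22 → close Greywater (overflow 17)
  22÷4 = 5 each, +1 to first 2
Round 2: Briarlake=14 Cedarfen=21 Fernhollow=9 Hollowpine=27 → close Hollowpine (overflow 21)
  27÷3 = 9 each, +1 to first 0
Round 3: Briarlake=23 Cedarfen=30 Fernhollow=18 → close Cedarfen (overflow 20)
  30÷2 = 15 each, +1 to first 0
Round 4: Briarlake=38 Fernhollow=33 → close Briarlake (overflow 24)
  38÷1 = 38 each, +1 to first 0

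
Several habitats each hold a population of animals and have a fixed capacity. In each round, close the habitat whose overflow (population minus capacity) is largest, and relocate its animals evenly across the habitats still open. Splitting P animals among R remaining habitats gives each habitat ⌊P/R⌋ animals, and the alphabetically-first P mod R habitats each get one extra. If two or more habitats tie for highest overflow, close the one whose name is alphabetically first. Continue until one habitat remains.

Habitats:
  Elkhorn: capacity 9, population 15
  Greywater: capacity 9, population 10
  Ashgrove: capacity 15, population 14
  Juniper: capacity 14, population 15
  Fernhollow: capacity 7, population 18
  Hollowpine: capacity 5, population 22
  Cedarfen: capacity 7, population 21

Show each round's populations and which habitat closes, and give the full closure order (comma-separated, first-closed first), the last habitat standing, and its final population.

Closure order: Hollowpine, Cedarfen, Fernhollow, Elkhorn, Ashgrove, Greywater
Last habitat: Juniper with 115 animals

Round 1: Ashgrove=14 Cedarfen=21 Elkhorn=15 Fernhollow=18 Greywater=10 Hollowpine=22 Juniper=15 → close Hollowpine (overflow 17)
  22÷6 = 3 each, +1 to first 4
Round 2: Ashgrove=18 Cedarfen=25 Elkhorn=19 Fernhollow=22 Greywater=13 Juniper=18 → close Cedarfen (overflow 18)
  25÷5 = 5 each, +1 to first 0
Round 3: Ashgrove=23 Elkhorn=24 Fernhollow=27 Greywater=18 Juniper=23 → close Fernhollow (overflow 20)
  27÷4 = 6 each, +1 to first 3
Round 4: Ashgrove=30 Elkhorn=31 Greywater=25 Juniper=29 → close Elkhorn (overflow 22)
  31÷3 = 10 each, +1 to first 1
Round 5: Ashgrove=41 Greywater=35 Juniper=39 → close Ashgrove (overflow 26)
  41÷2 = 20 each, +1 to first 1
Round 6: Greywater=56 Juniper=59 → close Greywater (overflow 47)
  56÷1 = 56 each, +1 to first 0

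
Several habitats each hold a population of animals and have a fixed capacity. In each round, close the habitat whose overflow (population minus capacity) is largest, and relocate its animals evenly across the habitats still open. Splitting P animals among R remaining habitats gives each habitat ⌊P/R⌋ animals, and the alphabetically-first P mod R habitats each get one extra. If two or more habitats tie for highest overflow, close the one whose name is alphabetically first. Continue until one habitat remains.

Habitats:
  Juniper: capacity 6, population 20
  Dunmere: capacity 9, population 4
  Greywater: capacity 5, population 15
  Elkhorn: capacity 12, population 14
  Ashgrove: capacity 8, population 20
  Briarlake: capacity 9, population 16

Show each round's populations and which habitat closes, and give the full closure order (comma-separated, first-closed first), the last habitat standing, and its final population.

Round 1: Ashgrove=20 Briarlake=16 Dunmere=4 Elkhorn=14 Greywater=15 Juniper=20 → close Juniper (overflow 14)
  20÷5 = 4 each, +1 to first 0
Round 2: Ashgrove=24 Briarlake=20 Dunmere=8 Elkhorn=18 Greywater=19 → close Ashgrove (overflow 16)
  24÷4 = 6 each, +1 to first 0
Round 3: Briarlake=26 Dunmere=14 Elkhorn=24 Greywater=25 → close Greywater (overflow 20)
  25÷3 = 8 each, +1 to first 1
Round 4: Briarlake=35 Dunmere=22 Elkhorn=32 → close Briarlake (overflow 26)
  35÷2 = 17 each, +1 to first 1
Round 5: Dunmere=40 Elkhorn=49 → close Elkhorn (overflow 37)
  49÷1 = 49 each, +1 to first 0

Closure order: Juniper, Ashgrove, Greywater, Briarlake, Elkhorn
Last habitat: Dunmere with 89 animals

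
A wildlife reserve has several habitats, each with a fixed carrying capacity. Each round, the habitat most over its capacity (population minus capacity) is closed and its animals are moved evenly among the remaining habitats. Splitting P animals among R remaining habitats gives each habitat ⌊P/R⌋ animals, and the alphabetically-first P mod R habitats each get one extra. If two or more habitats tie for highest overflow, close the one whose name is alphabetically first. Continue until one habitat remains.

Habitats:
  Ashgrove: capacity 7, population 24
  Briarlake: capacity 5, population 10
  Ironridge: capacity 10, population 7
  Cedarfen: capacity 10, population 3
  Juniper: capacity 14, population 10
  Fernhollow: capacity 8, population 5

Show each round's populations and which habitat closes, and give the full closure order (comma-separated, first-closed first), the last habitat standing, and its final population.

Round 1: Ashgrove=24 Briarlake=10 Cedarfen=3 Fernhollow=5 Ironridge=7 Juniper=10 → close Ashgrove (overflow 17)
  24÷5 = 4 each, +1 to first 4
Round 2: Briarlake=15 Cedarfen=8 Fernhollow=10 Ironridge=12 Juniper=14 → close Briarlake (overflow 10)
  15÷4 = 3 each, +1 to first 3
Round 3: Cedarfen=12 Fernhollow=14 Ironridge=16 Juniper=17 → close Fernhollow (overflow 6)
  14÷3 = 4 each, +1 to first 2
Round 4: Cedarfen=17 Ironridge=21 Juniper=21 → close Ironridge (overflow 11)
  21÷2 = 10 each, +1 to first 1
Round 5: Cedarfen=28 Juniper=31 → close Cedarfen (overflow 18)
  28÷1 = 28 each, +1 to first 0

Closure order: Ashgrove, Briarlake, Fernhollow, Ironridge, Cedarfen
Last habitat: Juniper with 59 animals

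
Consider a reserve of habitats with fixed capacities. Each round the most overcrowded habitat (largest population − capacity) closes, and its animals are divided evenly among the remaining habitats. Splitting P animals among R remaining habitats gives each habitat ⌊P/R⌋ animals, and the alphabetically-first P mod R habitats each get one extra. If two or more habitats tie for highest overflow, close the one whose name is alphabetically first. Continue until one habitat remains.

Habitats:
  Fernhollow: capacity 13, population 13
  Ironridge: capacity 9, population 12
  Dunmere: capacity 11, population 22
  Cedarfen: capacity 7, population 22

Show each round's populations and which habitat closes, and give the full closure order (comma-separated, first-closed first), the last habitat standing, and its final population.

Round 1: Cedarfen=22 Dunmere=22 Fernhollow=13 Ironridge=12 → close Cedarfen (overflow 15)
  22÷3 = 7 each, +1 to first 1
Round 2: Dunmere=30 Fernhollow=20 Ironridge=19 → close Dunmere (overflow 19)
  30÷2 = 15 each, +1 to first 0
Round 3: Fernhollow=35 Ironridge=34 → close Ironridge (overflow 25)
  34÷1 = 34 each, +1 to first 0

Closure order: Cedarfen, Dunmere, Ironridge
Last habitat: Fernhollow with 69 animals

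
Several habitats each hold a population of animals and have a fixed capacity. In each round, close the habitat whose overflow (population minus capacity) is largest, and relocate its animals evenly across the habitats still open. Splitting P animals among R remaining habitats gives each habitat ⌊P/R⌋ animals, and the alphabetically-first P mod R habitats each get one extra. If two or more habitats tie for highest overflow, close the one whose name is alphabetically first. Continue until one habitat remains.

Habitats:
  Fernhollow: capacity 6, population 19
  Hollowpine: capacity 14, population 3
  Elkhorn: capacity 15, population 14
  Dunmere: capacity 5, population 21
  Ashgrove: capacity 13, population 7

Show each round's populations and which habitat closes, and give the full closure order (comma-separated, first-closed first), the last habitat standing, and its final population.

Round 1: Ashgrove=7 Dunmere=21 Elkhorn=14 Fernhollow=19 Hollowpine=3 → close Dunmere (overflow 16)
  21÷4 = 5 each, +1 to first 1
Round 2: Ashgrove=13 Elkhorn=19 Fernhollow=24 Hollowpine=8 → close Fernhollow (overflow 18)
  24÷3 = 8 each, +1 to first 0
Round 3: Ashgrove=21 Elkhorn=27 Hollowpine=16 → close Elkhorn (overflow 12)
  27÷2 = 13 each, +1 to first 1
Round 4: Ashgrove=35 Hollowpine=29 → close Ashgrove (overflow 22)
  35÷1 = 35 each, +1 to first 0

Closure order: Dunmere, Fernhollow, Elkhorn, Ashgrove
Last habitat: Hollowpine with 64 animals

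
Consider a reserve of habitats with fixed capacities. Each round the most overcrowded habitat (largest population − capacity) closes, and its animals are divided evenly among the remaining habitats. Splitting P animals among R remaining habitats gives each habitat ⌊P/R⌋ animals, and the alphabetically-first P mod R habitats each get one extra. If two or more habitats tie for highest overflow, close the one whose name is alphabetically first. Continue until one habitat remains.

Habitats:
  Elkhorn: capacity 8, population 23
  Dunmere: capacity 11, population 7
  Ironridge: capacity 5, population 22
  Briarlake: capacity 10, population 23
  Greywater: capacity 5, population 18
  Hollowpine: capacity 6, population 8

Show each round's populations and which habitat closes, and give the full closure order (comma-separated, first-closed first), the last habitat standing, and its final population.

Closure order: Ironridge, Elkhorn, Briarlake, Greywater, Hollowpine
Last habitat: Dunmere with 101 animals

Round 1: Briarlake=23 Dunmere=7 Elkhorn=23 Greywater=18 Hollowpine=8 Ironridge=22 → close Ironridge (overflow 17)
  22÷5 = 4 each, +1 to first 2
Round 2: Briarlake=28 Dunmere=12 Elkhorn=27 Greywater=22 Hollowpine=12 → close Elkhorn (overflow 19)
  27÷4 = 6 each, +1 to first 3
Round 3: Briarlake=35 Dunmere=19 Greywater=29 Hollowpine=18 → close Briarlake (overflow 25)
  35÷3 = 11 each, +1 to first 2
Round 4: Dunmere=31 Greywater=41 Hollowpine=29 → close Greywater (overflow 36)
  41÷2 = 20 each, +1 to first 1
Round 5: Dunmere=52 Hollowpine=49 → close Hollowpine (overflow 43)
  49÷1 = 49 each, +1 to first 0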